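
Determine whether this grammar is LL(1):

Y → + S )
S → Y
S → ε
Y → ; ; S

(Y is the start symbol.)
Yes, the grammar is LL(1).

Relevant sets:
  FIRST(Y) = { '+', ';' }
  FOLLOW(S) = { $, ')' }

For Y:
  PREDICT(Y → '+' S ')') = { '+' }
  PREDICT(Y → ';' ';' S) = { ';' }
For S:
  PREDICT(S → Y) = { '+', ';' }
  PREDICT(S → ε) = { $, ')' }

All predict sets are disjoint. The grammar IS LL(1).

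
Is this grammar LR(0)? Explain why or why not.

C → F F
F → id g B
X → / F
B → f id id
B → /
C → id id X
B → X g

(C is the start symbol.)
No. Shift-reduce conflict between [B → / .] and [F → . id g B]

A grammar is LR(0) if no state in the canonical LR(0) collection has:
  - both a shift item (dot before a terminal) and a complete item (shift-reduce conflict), or
  - two or more complete items (reduce-reduce conflict; the accept item [C' → C .] counts as a complete item here).

Augment with C' → C and build the canonical LR(0) collection (I0 = CLOSURE({[C' → . C]}), then GOTO on every symbol after a dot until no new states appear). It has 18 states:
  I0: { [C → . F F], [C → . id id X], [C' → . C], [F → . id g B] }  — shift
  I1: { [C' → C .] }  — accept
  I2: { [C → F . F], [F → . id g B] }  — shift
  I3: { [C → id . id X], [F → id . g B] }  — shift
  I4: { [B → . /], [B → . X g], [B → . f id id], [F → id g . B], [X → . / F] }  — shift
  I5: { [C → id id . X], [X → . / F] }  — shift
  I6: { [F → . id g B], [X → / . F] }  — shift
  I7: { [C → id id X .] }  — reduce
  I8: { [X → / F .] }  — reduce
  I9: { [F → id . g B] }  — shift
  I10: { [B → / .], [F → . id g B], [X → / . F] }  — shift, reduce
  I11: { [F → id g B .] }  — reduce
  I12: { [B → X . g] }  — shift
  I13: { [B → f . id id] }  — shift
  I14: { [B → f id . id] }  — shift
  I15: { [B → f id id .] }  — reduce
  I16: { [B → X g .] }  — reduce
  I17: { [C → F F .] }  — reduce

Conflict in state I10:
  Shift-reduce conflict between [B → / .] and [F → . id g B]
So the grammar is NOT LR(0).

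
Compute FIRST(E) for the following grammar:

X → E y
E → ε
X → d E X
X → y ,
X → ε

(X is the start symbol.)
{ ε }

From E → ε:
  - ε-production, so ε ∈ FIRST(E)

Collecting: FIRST(E) = { ε }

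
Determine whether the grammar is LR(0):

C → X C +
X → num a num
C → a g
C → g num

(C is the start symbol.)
Yes, the grammar is LR(0)

A grammar is LR(0) if no state in the canonical LR(0) collection has:
  - both a shift item (dot before a terminal) and a complete item (shift-reduce conflict), or
  - two or more complete items (reduce-reduce conflict; the accept item [C' → C .] counts as a complete item here).

Augment with C' → C and build the canonical LR(0) collection (I0 = CLOSURE({[C' → . C]}), then GOTO on every symbol after a dot until no new states appear). It has 12 states:
  I0: { [C → . X C +], [C → . a g], [C → . g num], [C' → . C], [X → . num a num] }  — shift
  I1: { [C' → C .] }  — accept
  I2: { [C → . X C +], [C → . a g], [C → . g num], [C → X . C +], [X → . num a num] }  — shift
  I3: { [C → a . g] }  — shift
  I4: { [C → g . num] }  — shift
  I5: { [X → num . a num] }  — shift
  I6: { [X → num a . num] }  — shift
  I7: { [X → num a num .] }  — reduce
  I8: { [C → g num .] }  — reduce
  I9: { [C → a g .] }  — reduce
  I10: { [C → X C . +] }  — shift
  I11: { [C → X C + .] }  — reduce

Every state is either a pure shift/goto state or contains exactly one complete item and nothing to shift — no conflicts. The grammar is LR(0).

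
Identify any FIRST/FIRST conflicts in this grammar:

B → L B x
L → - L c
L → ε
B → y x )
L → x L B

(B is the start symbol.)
Yes. B → L B x / B → y x ')' on { 'y' }

FIRST sets of the non-terminals at (or reachable through a nullable prefix from) the front of some alternative:
  FIRST(L) = { '-', 'x', ε }
  FIRST(B) = { '-', 'x', 'y' }

Productions for B:
  B → L B x: FIRST = { '-', 'x', 'y' }
  B → y x ): FIRST = { 'y' }
Productions for L:
  L → - L c: FIRST = { '-' }
  L → ε: FIRST = { ε }
  L → x L B: FIRST = { 'x' }

Conflict for B: B → L B x and B → y x )
  Overlap: { 'y' }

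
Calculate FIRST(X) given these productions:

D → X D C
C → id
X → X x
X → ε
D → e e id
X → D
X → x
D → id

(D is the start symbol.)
FIRST sets of the other non-terminals involved (by the same procedure, iterated to a fixed point):
  FIRST(D) = { 'e', 'id', 'x' }

From X → X x:
  - X is the symbol being defined: contributes nothing new
    X is nullable, so continue to the next symbol
  - x is a terminal: add 'x' and stop
From X → ε:
  - ε-production, so ε ∈ FIRST(X)
From X → D:
  - D is a non-terminal: add FIRST(D) \ {ε} = { 'e', 'id', 'x' }
    D is not nullable, so stop
From X → x:
  - x is a terminal: add 'x' and stop

Collecting: FIRST(X) = { 'e', 'id', 'x', ε }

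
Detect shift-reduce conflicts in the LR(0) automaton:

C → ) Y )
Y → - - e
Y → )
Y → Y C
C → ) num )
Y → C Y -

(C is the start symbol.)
A shift-reduce conflict occurs when an LR(0) state has both:
  - a complete (reduce) item [A → α .] (dot at the end), and
  - a shift item [B → β . c γ] (dot before a terminal).

Augment with C' → C and build the canonical LR(0) collection (I0 = CLOSURE({[C' → . C]}), then GOTO on every symbol after a dot until no new states appear). It has 15 states:
  I0: { [C → . ) Y )], [C → . ) num )], [C' → . C] }  — shift
  I1: { [C → ) . Y )], [C → ) . num )], [C → . ) Y )], [C → . ) num )], [Y → . )], [Y → . - - e], [Y → . C Y -], [Y → . Y C] }  — shift
  I2: { [C' → C .] }  — accept
  I3: { [C → ) . Y )], [C → ) . num )], [C → . ) Y )], [C → . ) num )], [Y → ) .], [Y → . )], [Y → . - - e], [Y → . C Y -], [Y → . Y C] }  — shift, reduce
  I4: { [Y → - . - e] }  — shift
  I5: { [C → . ) Y )], [C → . ) num )], [Y → . )], [Y → . - - e], [Y → . C Y -], [Y → . Y C], [Y → C . Y -] }  — shift
  I6: { [C → ) Y . )], [C → . ) Y )], [C → . ) num )], [Y → Y . C] }  — shift
  I7: { [C → ) num . )] }  — shift
  I8: { [C → ) num ) .] }  — reduce
  I9: { [C → ) . Y )], [C → ) . num )], [C → ) Y ) .], [C → . ) Y )], [C → . ) num )], [Y → . )], [Y → . - - e], [Y → . C Y -], [Y → . Y C] }  — shift, reduce
  I10: { [Y → Y C .] }  — reduce
  I11: { [C → . ) Y )], [C → . ) num )], [Y → C Y . -], [Y → Y . C] }  — shift
  I12: { [Y → C Y - .] }  — reduce
  I13: { [Y → - - . e] }  — shift
  I14: { [Y → - - e .] }  — reduce

I3 contains reduce item [Y → ) .] and shift items [C → . ) Y )], [C → . ) num )], [C → ) . num )], [Y → . )], [Y → . - - e] — shift-reduce conflict.
I9 contains reduce item [C → ) Y ) .] and shift items [C → . ) Y )], [C → . ) num )], [C → ) . num )], [Y → . )], [Y → . - - e] — shift-reduce conflict.

Answer: Yes — I3: [Y → ) .] vs [C → . ) Y )]; I9: [C → ) Y ) .] vs [C → . ) Y )]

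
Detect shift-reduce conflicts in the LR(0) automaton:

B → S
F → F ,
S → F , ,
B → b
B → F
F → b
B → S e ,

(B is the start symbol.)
A shift-reduce conflict occurs when an LR(0) state has both:
  - a complete (reduce) item [A → α .] (dot at the end), and
  - a shift item [B → β . c γ] (dot before a terminal).

Augment with B' → B and build the canonical LR(0) collection (I0 = CLOSURE({[B' → . B]}), then GOTO on every symbol after a dot until no new states appear). It has 9 states:
  I0: { [B → . F], [B → . S e ,], [B → . S], [B → . b], [B' → . B], [F → . F ,], [F → . b], [S → . F , ,] }  — shift
  I1: { [B' → B .] }  — accept
  I2: { [B → F .], [F → F . ,], [S → F . , ,] }  — shift, reduce
  I3: { [B → S . e ,], [B → S .] }  — shift, reduce
  I4: { [B → b .], [F → b .] }  — 2 reduces
  I5: { [B → S e . ,] }  — shift
  I6: { [B → S e , .] }  — reduce
  I7: { [F → F , .], [S → F , . ,] }  — shift, reduce
  I8: { [S → F , , .] }  — reduce

I2 contains reduce item [B → F .] and shift items [F → F . ,], [S → F . , ,] — shift-reduce conflict.
I3 contains reduce item [B → S .] and shift item [B → S . e ,] — shift-reduce conflict.
I7 contains reduce item [F → F , .] and shift item [S → F , . ,] — shift-reduce conflict.

Answer: Yes — I2: [B → F .] vs [F → F . ,]; I3: [B → S .] vs [B → S . e ,]; I7: [F → F , .] vs [S → F , . ,]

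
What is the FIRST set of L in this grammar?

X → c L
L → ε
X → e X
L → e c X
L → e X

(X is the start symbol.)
From L → ε:
  - ε-production, so ε ∈ FIRST(L)
From L → e c X:
  - e is a terminal: add 'e' and stop
From L → e X:
  - e is a terminal: add 'e' and stop

Collecting: FIRST(L) = { 'e', ε }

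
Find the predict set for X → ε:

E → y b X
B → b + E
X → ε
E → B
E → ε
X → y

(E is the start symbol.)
{ $ }

PREDICT(X → ε) = (FIRST(RHS) \ {ε}) ∪ (FOLLOW(X) if ε ∈ FIRST(RHS), i.e. RHS ⇒* ε)
The right-hand side is ε (FIRST(ε) = { ε }), so the predict set is FOLLOW(X) = { $ }
PREDICT(X → ε) = { $ }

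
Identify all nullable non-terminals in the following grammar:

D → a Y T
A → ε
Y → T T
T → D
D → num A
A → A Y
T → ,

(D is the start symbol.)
A non-terminal is nullable if it can derive ε (the empty string): either it has an ε-production, or it has a production whose right-hand side consists entirely of nullable non-terminals.

ε-productions: A → ε
So A is immediately nullable.
No further non-terminal can be added: every production for the remaining non-terminals contains a terminal or a non-nullable non-terminal.
Nullable = { 'A' }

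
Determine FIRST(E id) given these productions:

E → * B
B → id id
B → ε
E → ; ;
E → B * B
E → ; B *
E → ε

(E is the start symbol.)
{ '*', ';', 'id' }

FIRST sets of the non-terminals involved (from the grammar, by fixed-point iteration):
  FIRST(E) = { '*', ';', 'id', ε }

To compute FIRST(E id), process the symbols left to right:
Symbol E is a non-terminal. Add FIRST(E) \ {ε} = { '*', ';', 'id' }
E is nullable (ε ∈ FIRST(E)), continue to the next symbol.
Symbol id is a terminal. Add 'id' and stop.
FIRST(E id) = { '*', ';', 'id' }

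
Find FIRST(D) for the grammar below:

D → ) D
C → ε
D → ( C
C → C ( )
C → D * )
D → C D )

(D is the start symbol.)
{ '(', ')' }

To compute FIRST(D), examine every production with D on the left-hand side, reading each right-hand side left to right until a non-nullable symbol is reached.

FIRST sets of the other non-terminals involved (by the same procedure, iterated to a fixed point):
  FIRST(C) = { '(', ')', ε }

From D → ) D:
  - ')' is a terminal: add ')' and stop
From D → ( C:
  - '(' is a terminal: add '(' and stop
From D → C D ):
  - C is a non-terminal: add FIRST(C) \ {ε} = { '(', ')' }
    C is nullable, so continue to the next symbol
  - D is the symbol being defined: contributes nothing new
    D is not nullable, so stop

Collecting: FIRST(D) = { '(', ')' }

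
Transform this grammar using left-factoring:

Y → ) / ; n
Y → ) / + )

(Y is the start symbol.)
Y → ) / Y'
Y' → ; n
Y' → + )

Left-factoring transforms A → αβ₁ | αβ₂ into A → αA' and A' → β₁ | β₂
(α is the longest common prefix among the alternatives). Repeat until
no nonterminal has two alternatives with a common prefix.

Round 1: Y has alternatives sharing prefix ') /'. Introduce Y': Y → ) / Y'
  Add: Y' → ; n
  Add: Y' → + )

No remaining common prefixes — done.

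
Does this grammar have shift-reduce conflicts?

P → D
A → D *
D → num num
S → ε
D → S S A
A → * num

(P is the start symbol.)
Yes — I0: [S → .] vs [D → . num num]; I6: [S → .] vs [A → . * num]

Augment with P' → P and build the canonical LR(0) collection (I0 = CLOSURE({[P' → . P]}), then GOTO on every symbol after a dot until no new states appear). It has 12 states:
  I0: { [D → . S S A], [D → . num num], [P → . D], [P' → . P], [S → .] }  — shift, reduce
  I1: { [P → D .] }  — reduce
  I2: { [P' → P .] }  — accept
  I3: { [D → S . S A], [S → .] }  — reduce
  I4: { [D → num . num] }  — shift
  I5: { [D → num num .] }  — reduce
  I6: { [A → . * num], [A → . D *], [D → . S S A], [D → . num num], [D → S S . A], [S → .] }  — shift, reduce
  I7: { [A → * . num] }  — shift
  I8: { [D → S S A .] }  — reduce
  I9: { [A → D . *] }  — shift
  I10: { [A → D * .] }  — reduce
  I11: { [A → * num .] }  — reduce

I0 contains reduce item [S → .] and shift item [D → . num num] — shift-reduce conflict.
I6 contains reduce item [S → .] and shift items [A → . * num], [D → . num num] — shift-reduce conflict.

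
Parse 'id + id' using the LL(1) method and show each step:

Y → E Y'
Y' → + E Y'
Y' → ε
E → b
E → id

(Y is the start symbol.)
Stack is shown with the top on the left.

Stack     Input      Action
---------------------------
Y $       id + id $  output Y → E Y'
E Y' $    id + id $  output E → id
id Y' $   id + id $  match 'id'
Y' $      + id $     output Y' → + E Y'
+ E Y' $  + id $     match '+'
E Y' $    id $       output E → id
id Y' $   id $       match 'id'
Y' $      $          output Y' → ε
$         $          accept

The string is accepted.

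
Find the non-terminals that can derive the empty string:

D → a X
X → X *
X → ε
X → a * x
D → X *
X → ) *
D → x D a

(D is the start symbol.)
A non-terminal is nullable if it can derive ε (the empty string): either it has an ε-production, or it has a production whose right-hand side consists entirely of nullable non-terminals.

ε-productions: X → ε
So X is immediately nullable.
No further non-terminal can be added: every production for the remaining non-terminals contains a terminal or a non-nullable non-terminal.
Nullable = { 'X' }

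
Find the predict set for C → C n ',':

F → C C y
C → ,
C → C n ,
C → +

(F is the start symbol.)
PREDICT(C → C n ',') = (FIRST(RHS) \ {ε}) ∪ (FOLLOW(C) if ε ∈ FIRST(RHS), i.e. RHS ⇒* ε)
FIRST(C) = { '+', ',' }
FIRST(C n ',') = { '+', ',' }
ε ∉ FIRST(C n ','), so FOLLOW(C) is not added.
PREDICT(C → C n ',') = { '+', ',' }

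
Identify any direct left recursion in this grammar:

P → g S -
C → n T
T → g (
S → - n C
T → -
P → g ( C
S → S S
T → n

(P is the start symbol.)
Direct left recursion occurs when N → N α for some non-terminal N (the right-hand side begins with the left-hand side itself).

P → g S -: starts with g
C → n T: starts with n
T → g (: starts with g
S → - n C: starts with '-'
T → -: starts with '-'
P → g ( C: starts with g
S → S S: LEFT RECURSIVE (starts with S)
T → n: starts with n

The grammar has direct left recursion on: S.

Answer: Yes, S is left-recursive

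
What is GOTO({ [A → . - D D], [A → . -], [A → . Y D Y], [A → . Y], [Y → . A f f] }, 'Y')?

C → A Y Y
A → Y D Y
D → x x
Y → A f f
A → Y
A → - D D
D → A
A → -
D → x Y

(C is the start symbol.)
{ [A → . - D D], [A → . -], [A → . Y D Y], [A → . Y], [A → Y . D Y], [A → Y .], [D → . A], [D → . x Y], [D → . x x], [Y → . A f f] }

GOTO(I, 'Y') = CLOSURE({ [A → αX.β] : [A → α.Xβ] ∈ I, X = 'Y' })

Items with dot before 'Y', with the dot advanced:
  [A → . Y] → [A → Y .]
  [A → . Y D Y] → [A → Y . D Y]
Closure of the advanced items:
  [A → Y . D Y] has the dot before D: add [D → . x x], [D → . A], [D → . x Y]
  [D → . A] has the dot before A: add [A → . Y D Y], [A → . Y], [A → . - D D], [A → . -]
  [A → . Y D Y] has the dot before Y: add [Y → . A f f]

GOTO = { [A → . - D D], [A → . -], [A → . Y D Y], [A → . Y], [A → Y . D Y], [A → Y .], [D → . A], [D → . x Y], [D → . x x], [Y → . A f f] }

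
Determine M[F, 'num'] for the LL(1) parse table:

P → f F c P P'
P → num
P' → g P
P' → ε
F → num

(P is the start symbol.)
To find M[F, 'num'], we find productions for F where 'num' is in the predict set (PREDICT(N → α) = (FIRST(α) \ {ε}) ∪ (FOLLOW(N) if α ⇒* ε)).

F → num: PREDICT = { 'num' }
  'num' is in predict set, so this production goes in M[F, 'num']

M[F, 'num'] = F → num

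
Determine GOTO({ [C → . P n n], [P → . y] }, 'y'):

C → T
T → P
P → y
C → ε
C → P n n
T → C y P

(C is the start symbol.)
GOTO(I, 'y') = CLOSURE({ [A → αX.β] : [A → α.Xβ] ∈ I, X = 'y' })

Items with dot before 'y', with the dot advanced:
  [P → . y] → [P → y .]
Closure adds nothing (no advanced item has the dot before a non-terminal).

GOTO = { [P → y .] }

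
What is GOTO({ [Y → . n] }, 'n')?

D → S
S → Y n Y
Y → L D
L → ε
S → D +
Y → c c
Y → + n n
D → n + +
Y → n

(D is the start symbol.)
{ [Y → n .] }

GOTO(I, 'n') = CLOSURE({ [A → αX.β] : [A → α.Xβ] ∈ I, X = 'n' })

Items with dot before 'n', with the dot advanced:
  [Y → . n] → [Y → n .]
Closure adds nothing (no advanced item has the dot before a non-terminal).

GOTO = { [Y → n .] }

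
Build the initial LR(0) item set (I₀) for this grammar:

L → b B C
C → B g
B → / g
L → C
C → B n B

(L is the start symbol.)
First, augment the grammar with L' → L
I₀ = CLOSURE({ [L' → . L] }):
  [L' → . L] has the dot before L: add [L → . b B C], [L → . C]
  [L → . C] has the dot before C: add [C → . B g], [C → . B n B]
  [C → . B g] has the dot before B: add [B → . / g]
No further items can be added.

I₀ = { [B → . / g], [C → . B g], [C → . B n B], [L → . C], [L → . b B C], [L' → . L] }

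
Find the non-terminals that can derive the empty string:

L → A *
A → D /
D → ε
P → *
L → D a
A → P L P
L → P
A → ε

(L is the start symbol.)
A non-terminal is nullable if it can derive ε (the empty string): either it has an ε-production, or it has a production whose right-hand side consists entirely of nullable non-terminals.

ε-productions: D → ε, A → ε
So D, A are immediately nullable.
No further non-terminal can be added: every production for the remaining non-terminals contains a terminal or a non-nullable non-terminal.
Nullable = { 'A', 'D' }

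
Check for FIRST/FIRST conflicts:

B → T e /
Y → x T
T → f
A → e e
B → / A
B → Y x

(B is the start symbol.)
No FIRST/FIRST conflicts.

FIRST sets of the non-terminals at (or reachable through a nullable prefix from) the front of some alternative:
  FIRST(T) = { 'f' }
  FIRST(Y) = { 'x' }

Productions for B:
  B → T e /: FIRST = { 'f' }
  B → / A: FIRST = { '/' }
  B → Y x: FIRST = { 'x' }
Y, T, A have only one production, so no FIRST/FIRST conflict is possible there.

All alternatives of each non-terminal have pairwise disjoint FIRST sets.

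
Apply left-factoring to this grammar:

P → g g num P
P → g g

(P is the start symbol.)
Left-factoring transforms A → αβ₁ | αβ₂ into A → αA' and A' → β₁ | β₂
(α is the longest common prefix among the alternatives). Repeat until
no nonterminal has two alternatives with a common prefix.

Round 1: P has alternatives sharing prefix 'g g'. Introduce P': P → g g P'
  Add: P' → num P
  Add: P' → ε

No remaining common prefixes — done.

Resulting grammar:
P → g g P'
P' → num P
P' → ε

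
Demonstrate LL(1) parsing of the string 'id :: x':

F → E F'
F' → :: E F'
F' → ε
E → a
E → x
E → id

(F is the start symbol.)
LL(1) parsing maintains a stack (initially the start symbol over $) and the input. At each step: if the stack top is a terminal, match it against the current input token; if it is a non-terminal N, replace it with the RHS of M[N, lookahead] (the unique production whose predict set contains the lookahead).

Stack is shown with the top on the left.

Stack      Input      Action
----------------------------
F $        id :: x $  output F → E F'
E F' $     id :: x $  output E → id
id F' $    id :: x $  match 'id'
F' $       :: x $     output F' → :: E F'
:: E F' $  :: x $     match '::'
E F' $     x $        output E → x
x F' $     x $        match 'x'
F' $       $          output F' → ε
$          $          accept

The string is accepted.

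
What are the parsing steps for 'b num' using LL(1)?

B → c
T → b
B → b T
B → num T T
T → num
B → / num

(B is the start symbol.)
LL(1) parsing maintains a stack (initially the start symbol over $) and the input. At each step: if the stack top is a terminal, match it against the current input token; if it is a non-terminal N, replace it with the RHS of M[N, lookahead] (the unique production whose predict set contains the lookahead).

Stack is shown with the top on the left.

Stack  Input    Action
----------------------
B $    b num $  output B → b T
b T $  b num $  match 'b'
T $    num $    output T → num
num $  num $    match 'num'
$      $        accept

The string is accepted.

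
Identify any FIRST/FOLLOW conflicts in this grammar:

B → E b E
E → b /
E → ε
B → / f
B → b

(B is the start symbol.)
Nullable non-terminals: E.

E: nullable alternative(s) E → ε; FOLLOW(E) = { $, 'b' }
  E → b /: FIRST \ {ε} = { 'b' } — overlaps FOLLOW(E) on { 'b' }: CONFLICT
  E → ε: FIRST \ {ε} = { } — this is the only nullable alternative, skip

B has no nullable alternative, so no FIRST/FOLLOW check is needed there.

So the grammar has 1 FIRST/FOLLOW conflict (marked CONFLICT above).

Answer: Yes. E → b '/' with FOLLOW(E) on { 'b' }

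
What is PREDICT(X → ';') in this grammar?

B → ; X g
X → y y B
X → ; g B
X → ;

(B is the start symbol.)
{ ';' }

PREDICT(X → ';') = (FIRST(RHS) \ {ε}) ∪ (FOLLOW(X) if ε ∈ FIRST(RHS), i.e. RHS ⇒* ε)
FIRST(';') = { ';' }
ε ∉ FIRST(';'), so FOLLOW(X) is not added.
PREDICT(X → ';') = { ';' }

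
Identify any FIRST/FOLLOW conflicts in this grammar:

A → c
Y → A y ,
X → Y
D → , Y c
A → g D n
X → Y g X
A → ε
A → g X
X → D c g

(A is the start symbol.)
No FIRST/FOLLOW conflicts.

A FIRST/FOLLOW conflict occurs when a non-terminal N has a nullable alternative N → β (β ⇒* ε) and another alternative N → α with FIRST(α) ∩ FOLLOW(N) ≠ ∅: on such a lookahead the parser cannot decide between expanding α and letting N vanish via β.

Nullable non-terminals: A.

A: nullable alternative(s) A → ε; FOLLOW(A) = { $, 'y' }
  A → c: FIRST \ {ε} = { 'c' } — disjoint from FOLLOW(A)
  A → g D n: FIRST \ {ε} = { 'g' } — disjoint from FOLLOW(A)
  A → ε: FIRST \ {ε} = { } — this is the only nullable alternative, skip
  A → g X: FIRST \ {ε} = { 'g' } — disjoint from FOLLOW(A)

D, X, Y have no nullable alternative, so no FIRST/FOLLOW check is needed there.

No FIRST/FOLLOW conflicts found.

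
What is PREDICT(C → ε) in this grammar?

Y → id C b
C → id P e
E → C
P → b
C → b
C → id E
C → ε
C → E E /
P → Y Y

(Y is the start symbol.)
PREDICT(C → ε) = (FIRST(RHS) \ {ε}) ∪ (FOLLOW(C) if ε ∈ FIRST(RHS), i.e. RHS ⇒* ε)
The right-hand side is ε (FIRST(ε) = { ε }), so the predict set is FOLLOW(C) = { '/', 'b', 'id' }
PREDICT(C → ε) = { '/', 'b', 'id' }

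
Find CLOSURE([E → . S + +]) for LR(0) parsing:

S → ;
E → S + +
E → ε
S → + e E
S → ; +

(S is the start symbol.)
{ [E → . S + +], [S → . + e E], [S → . ; +], [S → . ;] }

To compute CLOSURE, for each item [A → α.Bβ] where B is a non-terminal, add [B → .γ] for all productions B → γ; repeat for the newly added items until nothing changes.

Start with: [E → . S + +]
  [E → . S + +] has the dot before S: add [S → . ;], [S → . + e E], [S → . ; +]
No further items can be added.

CLOSURE = { [E → . S + +], [S → . + e E], [S → . ; +], [S → . ;] }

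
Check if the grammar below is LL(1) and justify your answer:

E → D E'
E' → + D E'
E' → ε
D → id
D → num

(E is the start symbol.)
A grammar is LL(1) if for each non-terminal N with multiple productions, the predict sets of those productions are pairwise disjoint, where PREDICT(N → α) = (FIRST(α) \ {ε}) ∪ (FOLLOW(N) if α ⇒* ε).

Relevant sets:
  FOLLOW(E') = { $ }

For E':
  PREDICT(E' → '+' D E') = { '+' }
  PREDICT(E' → ε) = { $ }
For D:
  PREDICT(D → id) = { 'id' }
  PREDICT(D → num) = { 'num' }
E has a single production, so nothing to check there.

All predict sets are disjoint. The grammar IS LL(1).

Answer: Yes, the grammar is LL(1).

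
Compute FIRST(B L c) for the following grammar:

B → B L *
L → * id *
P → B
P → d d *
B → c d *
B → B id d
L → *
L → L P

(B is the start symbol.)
FIRST sets of the non-terminals involved (from the grammar, by fixed-point iteration):
  FIRST(B) = { 'c' }

To compute FIRST(B L c), process the symbols left to right:
Symbol B is a non-terminal. Add FIRST(B) \ {ε} = { 'c' }
B is not nullable (ε ∉ FIRST(B)), so stop here.
FIRST(B L c) = { 'c' }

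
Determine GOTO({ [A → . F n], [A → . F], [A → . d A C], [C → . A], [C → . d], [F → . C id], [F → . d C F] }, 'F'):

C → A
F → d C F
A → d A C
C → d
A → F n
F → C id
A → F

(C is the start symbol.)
GOTO(I, 'F') = CLOSURE({ [A → αX.β] : [A → α.Xβ] ∈ I, X = 'F' })

Items with dot before 'F', with the dot advanced:
  [A → . F] → [A → F .]
  [A → . F n] → [A → F . n]
Closure adds nothing (no advanced item has the dot before a non-terminal).

GOTO = { [A → F . n], [A → F .] }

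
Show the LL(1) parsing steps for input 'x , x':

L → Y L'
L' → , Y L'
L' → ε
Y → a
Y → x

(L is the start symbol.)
LL(1) parsing maintains a stack (initially the start symbol over $) and the input. At each step: if the stack top is a terminal, match it against the current input token; if it is a non-terminal N, replace it with the RHS of M[N, lookahead] (the unique production whose predict set contains the lookahead).

Stack is shown with the top on the left.

Stack     Input    Action
-------------------------
L $       x , x $  output L → Y L'
Y L' $    x , x $  output Y → x
x L' $    x , x $  match 'x'
L' $      , x $    output L' → , Y L'
, Y L' $  , x $    match ','
Y L' $    x $      output Y → x
x L' $    x $      match 'x'
L' $      $        output L' → ε
$         $        accept

The string is accepted.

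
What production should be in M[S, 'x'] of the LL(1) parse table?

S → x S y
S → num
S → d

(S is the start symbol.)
S → x S y

To find M[S, 'x'], we find productions for S where 'x' is in the predict set (PREDICT(N → α) = (FIRST(α) \ {ε}) ∪ (FOLLOW(N) if α ⇒* ε)).

S → x S y: PREDICT = { 'x' }
  'x' is in predict set, so this production goes in M[S, 'x']
S → num: PREDICT = { 'num' }
S → d: PREDICT = { 'd' }

M[S, 'x'] = S → x S y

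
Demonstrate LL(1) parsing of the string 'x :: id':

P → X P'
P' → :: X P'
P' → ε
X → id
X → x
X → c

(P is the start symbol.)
Stack is shown with the top on the left.

Stack      Input      Action
----------------------------
P $        x :: id $  output P → X P'
X P' $     x :: id $  output X → x
x P' $     x :: id $  match 'x'
P' $       :: id $    output P' → :: X P'
:: X P' $  :: id $    match '::'
X P' $     id $       output X → id
id P' $    id $       match 'id'
P' $       $          output P' → ε
$          $          accept

The string is accepted.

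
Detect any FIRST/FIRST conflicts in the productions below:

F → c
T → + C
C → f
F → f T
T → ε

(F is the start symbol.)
A FIRST/FIRST conflict occurs when two productions N → α and N → β for the same non-terminal have FIRST(α) ∩ FIRST(β) ≠ ∅ (with ε ∈ FIRST of a nullable right-hand side, so two nullable alternatives also conflict).

Productions for F:
  F → c: FIRST = { 'c' }
  F → f T: FIRST = { 'f' }
Productions for T:
  T → + C: FIRST = { '+' }
  T → ε: FIRST = { ε }
C has only one production, so no FIRST/FIRST conflict is possible there.

All alternatives of each non-terminal have pairwise disjoint FIRST sets.

Answer: No FIRST/FIRST conflicts.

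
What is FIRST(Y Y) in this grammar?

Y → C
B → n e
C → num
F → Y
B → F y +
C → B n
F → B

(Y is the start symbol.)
{ 'n', 'num' }

FIRST sets of the non-terminals involved (from the grammar, by fixed-point iteration):
  FIRST(Y) = { 'n', 'num' }

To compute FIRST(Y Y), process the symbols left to right:
Symbol Y is a non-terminal. Add FIRST(Y) \ {ε} = { 'n', 'num' }
Y is not nullable (ε ∉ FIRST(Y)), so stop here.
FIRST(Y Y) = { 'n', 'num' }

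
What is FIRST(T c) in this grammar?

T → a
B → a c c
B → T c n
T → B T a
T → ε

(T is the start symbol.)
{ 'a', 'c' }

FIRST sets of the non-terminals involved (from the grammar, by fixed-point iteration):
  FIRST(T) = { 'a', 'c', ε }

To compute FIRST(T c), process the symbols left to right:
Symbol T is a non-terminal. Add FIRST(T) \ {ε} = { 'a', 'c' }
T is nullable (ε ∈ FIRST(T)), continue to the next symbol.
Symbol c is a terminal. Add 'c' and stop.
FIRST(T c) = { 'a', 'c' }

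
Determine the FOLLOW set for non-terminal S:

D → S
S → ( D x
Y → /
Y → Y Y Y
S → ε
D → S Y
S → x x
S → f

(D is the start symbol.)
{ $, '/', 'x' }

In D → S: S is at the end, add FOLLOW(D)
In D → S Y: S is followed by Y, add FIRST(Y) \ {ε} = { '/' }

The FOLLOW sets referred to above (computed the same way, to a fixed point):
  FOLLOW(D) = { $, 'x' }

Taking the union: FOLLOW(S) = { $, '/', 'x' }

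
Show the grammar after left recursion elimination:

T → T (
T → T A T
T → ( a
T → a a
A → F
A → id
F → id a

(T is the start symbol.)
T → ( a T'
T → a a T'
T' → ( T'
T' → A T T'
T' → ε
A → F
A → id
F → id a

T is directly left-recursive. The standard transformation for
  A → A α₁ | ... | A α_m | β₁ | ... | β_n
is
  A  → β₁ A' | ... | β_n A'
  A' → α₁ A' | ... | α_m A' | ε

T → ( a becomes T → ( a T'
T → a a becomes T → a a T'
T → T ( becomes T' → ( T'
T → T A T becomes T' → A T T'
Add T' → ε

Productions for other non-terminals are unchanged:
  A → F
  A → id
  F → id a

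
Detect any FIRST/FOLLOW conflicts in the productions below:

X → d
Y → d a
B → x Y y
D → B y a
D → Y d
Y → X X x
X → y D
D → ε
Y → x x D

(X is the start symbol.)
A FIRST/FOLLOW conflict occurs when a non-terminal N has a nullable alternative N → β (β ⇒* ε) and another alternative N → α with FIRST(α) ∩ FOLLOW(N) ≠ ∅: on such a lookahead the parser cannot decide between expanding α and letting N vanish via β.

Nullable non-terminals: D.
FIRST sets used below: FIRST(B) = { 'x' }, FIRST(Y) = { 'd', 'x', 'y' }

D: nullable alternative(s) D → ε; FOLLOW(D) = { $, 'd', 'x', 'y' }
  D → B y a: FIRST \ {ε} = { 'x' } — overlaps FOLLOW(D) on { 'x' }: CONFLICT
  D → Y d: FIRST \ {ε} = { 'd', 'x', 'y' } — overlaps FOLLOW(D) on { 'd', 'x', 'y' }: CONFLICT
  D → ε: FIRST \ {ε} = { } — this is the only nullable alternative, skip

B, X, Y have no nullable alternative, so no FIRST/FOLLOW check is needed there.

So the grammar has 2 FIRST/FOLLOW conflicts (marked CONFLICT above).

Answer: Yes. D → B y a with FOLLOW(D) on { 'x' }; D → Y d with FOLLOW(D) on { 'd', 'x', 'y' }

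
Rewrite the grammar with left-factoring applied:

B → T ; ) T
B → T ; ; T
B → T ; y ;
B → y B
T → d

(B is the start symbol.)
B → T ; B'
B' → ) T
B' → ; T
B' → y ;
B → y B
T → d

Left-factoring transforms A → αβ₁ | αβ₂ into A → αA' and A' → β₁ | β₂
(α is the longest common prefix among the alternatives). Repeat until
no nonterminal has two alternatives with a common prefix.

Round 1: B has alternatives sharing prefix 'T ;'. Introduce B': B → T ; B'
  Add: B' → ) T
  Add: B' → ; T
  Add: B' → y ;

No remaining common prefixes — done.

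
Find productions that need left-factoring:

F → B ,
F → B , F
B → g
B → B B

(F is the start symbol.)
Left-factoring is needed when two productions for the same non-terminal
share a common prefix on the right-hand side.

Productions for F:
  F → B ,
  F → B , F
Productions for B:
  B → g
  B → B B

Found common prefix 'B ,' in productions for F

Answer: Yes, F has productions with common prefix 'B ,'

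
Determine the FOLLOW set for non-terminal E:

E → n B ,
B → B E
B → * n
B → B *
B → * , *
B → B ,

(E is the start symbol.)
{ $, '*', ',', 'n' }

E is the start symbol, so $ ∈ FOLLOW(E).
In B → B E: E is at the end, add FOLLOW(B)

The FOLLOW sets referred to above (computed the same way, to a fixed point):
  FOLLOW(B) = { '*', ',', 'n' }

Taking the union: FOLLOW(E) = { $, '*', ',', 'n' }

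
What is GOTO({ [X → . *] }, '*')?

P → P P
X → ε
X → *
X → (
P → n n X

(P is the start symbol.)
GOTO(I, '*') = CLOSURE({ [A → αX.β] : [A → α.Xβ] ∈ I, X = '*' })

Items with dot before '*', with the dot advanced:
  [X → . *] → [X → * .]
Closure adds nothing (no advanced item has the dot before a non-terminal).

GOTO = { [X → * .] }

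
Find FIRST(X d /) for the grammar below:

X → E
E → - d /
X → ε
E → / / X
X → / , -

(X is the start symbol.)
{ '-', '/', 'd' }

FIRST sets of the non-terminals involved (from the grammar, by fixed-point iteration):
  FIRST(X) = { '-', '/', ε }

To compute FIRST(X d /), process the symbols left to right:
Symbol X is a non-terminal. Add FIRST(X) \ {ε} = { '-', '/' }
X is nullable (ε ∈ FIRST(X)), continue to the next symbol.
Symbol d is a terminal. Add 'd' and stop.
FIRST(X d /) = { '-', '/', 'd' }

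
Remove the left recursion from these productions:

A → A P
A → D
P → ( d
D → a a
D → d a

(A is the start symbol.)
A → D A'
A' → P A'
A' → ε
P → ( d
D → a a
D → d a

A is directly left-recursive. The standard transformation for
  A → A α₁ | ... | A α_m | β₁ | ... | β_n
is
  A  → β₁ A' | ... | β_n A'
  A' → α₁ A' | ... | α_m A' | ε

A → D becomes A → D A'
A → A P becomes A' → P A'
Add A' → ε

Productions for other non-terminals are unchanged:
  P → ( d
  D → a a
  D → d a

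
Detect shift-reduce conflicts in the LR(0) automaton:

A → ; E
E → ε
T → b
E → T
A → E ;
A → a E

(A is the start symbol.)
Yes — I0: [E → .] vs [A → . ; E]; I1: [E → .] vs [T → . b]; I5: [E → .] vs [T → . b]

A shift-reduce conflict occurs when an LR(0) state has both:
  - a complete (reduce) item [A → α .] (dot at the end), and
  - a shift item [B → β . c γ] (dot before a terminal).

Augment with A' → A and build the canonical LR(0) collection (I0 = CLOSURE({[A' → . A]}), then GOTO on every symbol after a dot until no new states appear). It has 10 states:
  I0: { [A → . ; E], [A → . E ;], [A → . a E], [A' → . A], [E → . T], [E → .], [T → . b] }  — shift, reduce
  I1: { [A → ; . E], [E → . T], [E → .], [T → . b] }  — shift, reduce
  I2: { [A' → A .] }  — accept
  I3: { [A → E . ;] }  — shift
  I4: { [E → T .] }  — reduce
  I5: { [A → a . E], [E → . T], [E → .], [T → . b] }  — shift, reduce
  I6: { [T → b .] }  — reduce
  I7: { [A → a E .] }  — reduce
  I8: { [A → E ; .] }  — reduce
  I9: { [A → ; E .] }  — reduce

I0 contains reduce item [E → .] and shift items [A → . ; E], [A → . a E], [T → . b] — shift-reduce conflict.
I1 contains reduce item [E → .] and shift item [T → . b] — shift-reduce conflict.
I5 contains reduce item [E → .] and shift item [T → . b] — shift-reduce conflict.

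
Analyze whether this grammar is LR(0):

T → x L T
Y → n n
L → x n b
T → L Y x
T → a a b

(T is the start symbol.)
Augment with T' → T and build the canonical LR(0) collection (I0 = CLOSURE({[T' → . T]}), then GOTO on every symbol after a dot until no new states appear). It has 16 states:
  I0: { [L → . x n b], [T → . L Y x], [T → . a a b], [T → . x L T], [T' → . T] }  — shift
  I1: { [T → L . Y x], [Y → . n n] }  — shift
  I2: { [T' → T .] }  — accept
  I3: { [T → a . a b] }  — shift
  I4: { [L → . x n b], [L → x . n b], [T → x . L T] }  — shift
  I5: { [L → . x n b], [T → . L Y x], [T → . a a b], [T → . x L T], [T → x L . T] }  — shift
  I6: { [L → x n . b] }  — shift
  I7: { [L → x . n b] }  — shift
  I8: { [L → x n b .] }  — reduce
  I9: { [T → x L T .] }  — reduce
  I10: { [T → a a . b] }  — shift
  I11: { [T → a a b .] }  — reduce
  I12: { [T → L Y . x] }  — shift
  I13: { [Y → n . n] }  — shift
  I14: { [Y → n n .] }  — reduce
  I15: { [T → L Y x .] }  — reduce

Every state is either a pure shift/goto state or contains exactly one complete item and nothing to shift — no conflicts. The grammar is LR(0).

Answer: Yes, the grammar is LR(0)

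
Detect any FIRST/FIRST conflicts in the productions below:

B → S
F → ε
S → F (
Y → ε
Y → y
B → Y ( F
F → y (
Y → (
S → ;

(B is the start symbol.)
Yes. B → S / B → Y '(' F on { '(', 'y' }

A FIRST/FIRST conflict occurs when two productions N → α and N → β for the same non-terminal have FIRST(α) ∩ FIRST(β) ≠ ∅ (with ε ∈ FIRST of a nullable right-hand side, so two nullable alternatives also conflict).

FIRST sets of the non-terminals at (or reachable through a nullable prefix from) the front of some alternative:
  FIRST(S) = { '(', ';', 'y' }
  FIRST(Y) = { '(', 'y', ε }
  FIRST(F) = { 'y', ε }

Productions for B:
  B → S: FIRST = { '(', ';', 'y' }
  B → Y ( F: FIRST = { '(', 'y' }
Productions for F:
  F → ε: FIRST = { ε }
  F → y (: FIRST = { 'y' }
Productions for S:
  S → F (: FIRST = { '(', 'y' }
  S → ;: FIRST = { ';' }
Productions for Y:
  Y → ε: FIRST = { ε }
  Y → y: FIRST = { 'y' }
  Y → (: FIRST = { '(' }

Conflict for B: B → S and B → Y ( F
  Overlap: { '(', 'y' }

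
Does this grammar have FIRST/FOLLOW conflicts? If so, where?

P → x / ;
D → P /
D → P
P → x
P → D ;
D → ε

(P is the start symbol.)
Yes. D → P '/' with FOLLOW(D) on { ';' }; D → P with FOLLOW(D) on { ';' }

A FIRST/FOLLOW conflict occurs when a non-terminal N has a nullable alternative N → β (β ⇒* ε) and another alternative N → α with FIRST(α) ∩ FOLLOW(N) ≠ ∅: on such a lookahead the parser cannot decide between expanding α and letting N vanish via β.

Nullable non-terminals: D.
FIRST sets used below: FIRST(P) = { ';', 'x' }

D: nullable alternative(s) D → ε; FOLLOW(D) = { ';' }
  D → P /: FIRST \ {ε} = { ';', 'x' } — overlaps FOLLOW(D) on { ';' }: CONFLICT
  D → P: FIRST \ {ε} = { ';', 'x' } — overlaps FOLLOW(D) on { ';' }: CONFLICT
  D → ε: FIRST \ {ε} = { } — this is the only nullable alternative, skip

P has no nullable alternative, so no FIRST/FOLLOW check is needed there.

So the grammar has 2 FIRST/FOLLOW conflicts (marked CONFLICT above).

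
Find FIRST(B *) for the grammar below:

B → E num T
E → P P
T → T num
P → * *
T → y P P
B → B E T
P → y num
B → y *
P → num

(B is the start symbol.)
{ '*', 'num', 'y' }

FIRST sets of the non-terminals involved (from the grammar, by fixed-point iteration):
  FIRST(B) = { '*', 'num', 'y' }

To compute FIRST(B *), process the symbols left to right:
Symbol B is a non-terminal. Add FIRST(B) \ {ε} = { '*', 'num', 'y' }
B is not nullable (ε ∉ FIRST(B)), so stop here.
FIRST(B *) = { '*', 'num', 'y' }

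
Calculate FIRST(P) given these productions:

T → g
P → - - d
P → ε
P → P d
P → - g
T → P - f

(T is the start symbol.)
{ '-', 'd', ε }

To compute FIRST(P), examine every production with P on the left-hand side, reading each right-hand side left to right until a non-nullable symbol is reached.

From P → - - d:
  - '-' is a terminal: add '-' and stop
From P → ε:
  - ε-production, so ε ∈ FIRST(P)
From P → P d:
  - P is the symbol being defined: contributes nothing new
    P is nullable, so continue to the next symbol
  - d is a terminal: add 'd' and stop
From P → - g:
  - '-' is a terminal: add '-' and stop

Collecting: FIRST(P) = { '-', 'd', ε }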